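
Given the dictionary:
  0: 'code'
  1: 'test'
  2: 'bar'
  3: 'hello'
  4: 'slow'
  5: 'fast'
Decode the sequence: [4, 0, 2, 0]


Look up each index in the dictionary:
  4 -> 'slow'
  0 -> 'code'
  2 -> 'bar'
  0 -> 'code'

Decoded: "slow code bar code"


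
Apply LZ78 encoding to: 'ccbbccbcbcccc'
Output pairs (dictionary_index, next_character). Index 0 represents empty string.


LZ78 encoding steps:
Dictionary: {0: ''}
Step 1: w='' (idx 0), next='c' -> output (0, 'c'), add 'c' as idx 1
Step 2: w='c' (idx 1), next='b' -> output (1, 'b'), add 'cb' as idx 2
Step 3: w='' (idx 0), next='b' -> output (0, 'b'), add 'b' as idx 3
Step 4: w='c' (idx 1), next='c' -> output (1, 'c'), add 'cc' as idx 4
Step 5: w='b' (idx 3), next='c' -> output (3, 'c'), add 'bc' as idx 5
Step 6: w='bc' (idx 5), next='c' -> output (5, 'c'), add 'bcc' as idx 6
Step 7: w='cc' (idx 4), end of input -> output (4, '')


Encoded: [(0, 'c'), (1, 'b'), (0, 'b'), (1, 'c'), (3, 'c'), (5, 'c'), (4, '')]


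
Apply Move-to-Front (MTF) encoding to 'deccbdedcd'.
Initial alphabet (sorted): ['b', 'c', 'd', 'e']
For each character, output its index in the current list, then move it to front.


MTF encoding:
'd': index 2 in ['b', 'c', 'd', 'e'] -> ['d', 'b', 'c', 'e']
'e': index 3 in ['d', 'b', 'c', 'e'] -> ['e', 'd', 'b', 'c']
'c': index 3 in ['e', 'd', 'b', 'c'] -> ['c', 'e', 'd', 'b']
'c': index 0 in ['c', 'e', 'd', 'b'] -> ['c', 'e', 'd', 'b']
'b': index 3 in ['c', 'e', 'd', 'b'] -> ['b', 'c', 'e', 'd']
'd': index 3 in ['b', 'c', 'e', 'd'] -> ['d', 'b', 'c', 'e']
'e': index 3 in ['d', 'b', 'c', 'e'] -> ['e', 'd', 'b', 'c']
'd': index 1 in ['e', 'd', 'b', 'c'] -> ['d', 'e', 'b', 'c']
'c': index 3 in ['d', 'e', 'b', 'c'] -> ['c', 'd', 'e', 'b']
'd': index 1 in ['c', 'd', 'e', 'b'] -> ['d', 'c', 'e', 'b']


Output: [2, 3, 3, 0, 3, 3, 3, 1, 3, 1]


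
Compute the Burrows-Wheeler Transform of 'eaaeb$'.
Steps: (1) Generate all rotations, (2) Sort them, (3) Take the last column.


Rotations (sorted):
  0: $eaaeb -> last char: b
  1: aaeb$e -> last char: e
  2: aeb$ea -> last char: a
  3: b$eaae -> last char: e
  4: eaaeb$ -> last char: $
  5: eb$eaa -> last char: a


BWT = beae$a


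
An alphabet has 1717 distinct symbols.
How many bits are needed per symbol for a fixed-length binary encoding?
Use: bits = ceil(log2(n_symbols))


log2(1717) = 10.7457
Bracket: 2^10 = 1024 < 1717 <= 2^11 = 2048
So ceil(log2(1717)) = 11

bits = ceil(log2(1717)) = ceil(10.7457) = 11 bits


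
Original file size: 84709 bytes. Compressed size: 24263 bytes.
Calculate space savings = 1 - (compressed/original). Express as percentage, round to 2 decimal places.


ratio = compressed/original = 24263/84709 = 0.286428
savings = 1 - ratio = 1 - 0.286428 = 0.713572
as a percentage: 0.713572 * 100 = 71.36%

Space savings = 1 - 24263/84709 = 71.36%


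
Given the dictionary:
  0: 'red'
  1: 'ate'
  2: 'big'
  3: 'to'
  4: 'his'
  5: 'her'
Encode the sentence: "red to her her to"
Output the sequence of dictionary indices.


Look up each word in the dictionary:
  'red' -> 0
  'to' -> 3
  'her' -> 5
  'her' -> 5
  'to' -> 3

Encoded: [0, 3, 5, 5, 3]


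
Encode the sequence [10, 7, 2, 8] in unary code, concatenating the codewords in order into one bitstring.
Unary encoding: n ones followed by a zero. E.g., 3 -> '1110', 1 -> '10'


Encode each number as n ones followed by a terminating 0:
  10 -> 11111111110 (11 bits)
  7 -> 11111110 (8 bits)
  2 -> 110 (3 bits)
  8 -> 111111110 (9 bits)
Total length = 11 + 8 + 3 + 9 = 31 bits.

Unary([10, 7, 2, 8]) = 1111111111011111110110111111110 (31 bits)


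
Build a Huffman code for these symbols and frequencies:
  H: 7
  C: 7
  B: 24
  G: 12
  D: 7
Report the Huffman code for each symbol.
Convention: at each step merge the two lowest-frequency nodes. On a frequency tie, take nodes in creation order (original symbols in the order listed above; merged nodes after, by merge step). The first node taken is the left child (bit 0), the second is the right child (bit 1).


Huffman tree construction:
Step 1: Merge H(7) + C(7) = 14
Step 2: Merge D(7) + G(12) = 19
Step 3: Merge (H+C)(14) + (D+G)(19) = 33
Step 4: Merge B(24) + ((H+C)+(D+G))(33) = 57
Read each symbol's code off the tree from the root (left child = 0, right child = 1).

Codes:
  H: 100 (length 3)
  C: 101 (length 3)
  B: 0 (length 1)
  G: 111 (length 3)
  D: 110 (length 3)
Average code length: 123/57 = 2.1579 bits/symbol


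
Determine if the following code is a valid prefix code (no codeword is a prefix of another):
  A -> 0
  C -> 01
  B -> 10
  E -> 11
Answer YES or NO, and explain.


Checking each pair (does one codeword prefix another?):
  A='0' vs C='01': prefix -- VIOLATION

NO -- this is NOT a valid prefix code. A (0) is a prefix of C (01).


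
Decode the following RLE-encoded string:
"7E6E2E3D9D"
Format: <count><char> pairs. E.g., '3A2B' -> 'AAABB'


Expanding each <count><char> pair:
  7E -> 'EEEEEEE'
  6E -> 'EEEEEE'
  2E -> 'EE'
  3D -> 'DDD'
  9D -> 'DDDDDDDDD'

Decoded = EEEEEEEEEEEEEEEDDDDDDDDDDDD


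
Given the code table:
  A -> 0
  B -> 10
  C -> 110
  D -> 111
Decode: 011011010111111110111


Decoding:
0 -> A
110 -> C
110 -> C
10 -> B
111 -> D
111 -> D
110 -> C
111 -> D


Result: ACCBDDCD


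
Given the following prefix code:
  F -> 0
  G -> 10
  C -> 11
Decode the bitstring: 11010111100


Decoding step by step:
Bits 11 -> C
Bits 0 -> F
Bits 10 -> G
Bits 11 -> C
Bits 11 -> C
Bits 0 -> F
Bits 0 -> F


Decoded message: CFGCCFF


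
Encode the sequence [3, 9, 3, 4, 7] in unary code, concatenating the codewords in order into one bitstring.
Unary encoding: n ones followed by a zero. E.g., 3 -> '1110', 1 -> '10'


Encode each number as n ones followed by a terminating 0:
  3 -> 1110 (4 bits)
  9 -> 1111111110 (10 bits)
  3 -> 1110 (4 bits)
  4 -> 11110 (5 bits)
  7 -> 11111110 (8 bits)
Total length = 4 + 10 + 4 + 5 + 8 = 31 bits.

Unary([3, 9, 3, 4, 7]) = 1110111111111011101111011111110 (31 bits)


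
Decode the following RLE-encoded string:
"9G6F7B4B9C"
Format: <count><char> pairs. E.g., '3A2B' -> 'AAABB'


Expanding each <count><char> pair:
  9G -> 'GGGGGGGGG'
  6F -> 'FFFFFF'
  7B -> 'BBBBBBB'
  4B -> 'BBBB'
  9C -> 'CCCCCCCCC'

Decoded = GGGGGGGGGFFFFFFBBBBBBBBBBBCCCCCCCCC


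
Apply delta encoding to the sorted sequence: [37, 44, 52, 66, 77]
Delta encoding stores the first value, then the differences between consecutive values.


First value: 37
Deltas:
  44 - 37 = 7
  52 - 44 = 8
  66 - 52 = 14
  77 - 66 = 11


Delta encoded: [37, 7, 8, 14, 11]


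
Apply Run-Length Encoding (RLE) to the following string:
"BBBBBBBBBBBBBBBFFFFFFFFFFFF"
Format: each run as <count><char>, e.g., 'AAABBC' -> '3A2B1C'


Scanning runs left to right:
  i=0: run of 'B' x 15 -> '15B'
  i=15: run of 'F' x 12 -> '12F'

RLE = 15B12F


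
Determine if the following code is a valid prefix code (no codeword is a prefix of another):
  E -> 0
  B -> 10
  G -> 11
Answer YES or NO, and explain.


Checking each pair (does one codeword prefix another?):
  E='0' vs B='10': no prefix
  E='0' vs G='11': no prefix
  B='10' vs E='0': no prefix
  B='10' vs G='11': no prefix
  G='11' vs E='0': no prefix
  G='11' vs B='10': no prefix
No violation found over all pairs.

YES -- this is a valid prefix code. No codeword is a prefix of any other codeword.


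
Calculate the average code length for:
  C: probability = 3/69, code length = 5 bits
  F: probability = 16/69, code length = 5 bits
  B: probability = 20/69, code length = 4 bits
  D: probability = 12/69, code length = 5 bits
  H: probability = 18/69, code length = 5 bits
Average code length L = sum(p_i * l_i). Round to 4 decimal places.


Weighted contributions p_i * l_i:
  C: (3/69) * 5 = 15/69
  F: (16/69) * 5 = 80/69
  B: (20/69) * 4 = 80/69
  D: (12/69) * 5 = 60/69
  H: (18/69) * 5 = 90/69
Sum = (15 + 80 + 80 + 60 + 90)/69 = 325/69

L = 325/69 = 4.7101 bits/symbol


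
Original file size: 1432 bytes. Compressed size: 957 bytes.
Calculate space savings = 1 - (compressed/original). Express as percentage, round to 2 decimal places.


ratio = compressed/original = 957/1432 = 0.668296
savings = 1 - ratio = 1 - 0.668296 = 0.331704
as a percentage: 0.331704 * 100 = 33.17%

Space savings = 1 - 957/1432 = 33.17%


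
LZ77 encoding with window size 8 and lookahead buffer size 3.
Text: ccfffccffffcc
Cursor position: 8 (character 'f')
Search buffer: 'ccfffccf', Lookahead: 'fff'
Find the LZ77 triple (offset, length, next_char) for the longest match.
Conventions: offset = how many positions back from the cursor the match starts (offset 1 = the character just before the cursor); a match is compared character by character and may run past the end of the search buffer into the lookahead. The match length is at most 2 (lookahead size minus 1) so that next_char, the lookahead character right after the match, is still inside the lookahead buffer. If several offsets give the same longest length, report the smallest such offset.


Try each offset into the search buffer:
  offset=1 (pos 7, char 'f'): match length 2
  offset=2 (pos 6, char 'c'): match length 0
  offset=3 (pos 5, char 'c'): match length 0
  offset=4 (pos 4, char 'f'): match length 1
  offset=5 (pos 3, char 'f'): match length 2
  offset=6 (pos 2, char 'f'): match length 2
  offset=7 (pos 1, char 'c'): match length 0
  offset=8 (pos 0, char 'c'): match length 0
Longest match has length 2, found at offsets 1, 5, 6; take the smallest, offset 1.
next_char = character at position 8 + 2 = 10 -> 'f'

Best match: offset=1, length=2 (matching 'ff' starting at position 7)
LZ77 triple: (1, 2, 'f')


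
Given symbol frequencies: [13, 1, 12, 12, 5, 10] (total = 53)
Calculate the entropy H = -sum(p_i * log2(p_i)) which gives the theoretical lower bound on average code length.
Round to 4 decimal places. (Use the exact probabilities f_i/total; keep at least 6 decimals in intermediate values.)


Per-symbol terms -p_i * log2(p_i) with p_i = f_i/53:
  p = 13/53 = 0.245283: log2(p) = -2.027481, -p*log2(p) = 0.497307
  p = 1/53 = 0.018868: log2(p) = -5.727920, -p*log2(p) = 0.108074
  p = 12/53 = 0.226415: log2(p) = -2.142958, -p*log2(p) = 0.485198
  p = 12/53 = 0.226415: log2(p) = -2.142958, -p*log2(p) = 0.485198
  p = 5/53 = 0.094340: log2(p) = -3.405992, -p*log2(p) = 0.321320
  p = 10/53 = 0.188679: log2(p) = -2.405992, -p*log2(p) = 0.453961
H = 0.497307 + 0.108074 + 0.485198 + 0.485198 + 0.321320 + 0.453961 = 2.351058

H = 2.3511 bits/symbol


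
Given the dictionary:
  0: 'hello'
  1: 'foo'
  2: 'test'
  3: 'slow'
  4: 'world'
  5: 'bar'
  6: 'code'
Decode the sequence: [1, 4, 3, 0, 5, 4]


Look up each index in the dictionary:
  1 -> 'foo'
  4 -> 'world'
  3 -> 'slow'
  0 -> 'hello'
  5 -> 'bar'
  4 -> 'world'

Decoded: "foo world slow hello bar world"


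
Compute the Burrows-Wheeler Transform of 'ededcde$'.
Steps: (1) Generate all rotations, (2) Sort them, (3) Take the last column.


Rotations (sorted):
  0: $ededcde -> last char: e
  1: cde$eded -> last char: d
  2: dcde$ede -> last char: e
  3: de$ededc -> last char: c
  4: dedcde$e -> last char: e
  5: e$ededcd -> last char: d
  6: edcde$ed -> last char: d
  7: ededcde$ -> last char: $


BWT = edecedd$


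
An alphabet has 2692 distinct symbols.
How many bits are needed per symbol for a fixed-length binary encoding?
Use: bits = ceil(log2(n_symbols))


log2(2692) = 11.3945
Bracket: 2^11 = 2048 < 2692 <= 2^12 = 4096
So ceil(log2(2692)) = 12

bits = ceil(log2(2692)) = ceil(11.3945) = 12 bits


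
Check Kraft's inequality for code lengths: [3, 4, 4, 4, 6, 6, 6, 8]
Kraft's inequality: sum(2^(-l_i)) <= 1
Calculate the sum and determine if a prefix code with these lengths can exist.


Sum = 2^(-3) + 2^(-4) + 2^(-4) + 2^(-4) + 2^(-6) + 2^(-6) + 2^(-6) + 2^(-8)
    = 0.125 + 0.0625 + 0.0625 + 0.0625 + 0.015625 + 0.015625 + 0.015625 + 0.00390625
    = 93/256 = 0.36328125
Since 0.36328125 <= 1, Kraft's inequality IS satisfied.
A prefix code with these lengths CAN exist.

Kraft sum = 0.36328125. Satisfied.


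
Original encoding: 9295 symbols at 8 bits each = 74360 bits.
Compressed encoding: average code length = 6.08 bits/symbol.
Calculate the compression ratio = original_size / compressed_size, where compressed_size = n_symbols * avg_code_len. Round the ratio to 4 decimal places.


original_size = n_symbols * orig_bits = 9295 * 8 = 74360 bits
compressed_size = n_symbols * avg_code_len = 9295 * 6.08 = 56513.6 bits
ratio = original_size / compressed_size = 74360 / 56513.6 = 1.3158

Compression ratio = 1.3158


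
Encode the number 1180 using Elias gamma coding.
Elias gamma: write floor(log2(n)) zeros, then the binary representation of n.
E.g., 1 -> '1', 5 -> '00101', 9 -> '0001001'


num_bits = floor(log2(1180)) + 1 = 11
leading_zeros = num_bits - 1 = 10
binary(1180) = 10010011100

Elias gamma(1180) = '0000000000' + '10010011100' = 000000000010010011100 (21 bits)


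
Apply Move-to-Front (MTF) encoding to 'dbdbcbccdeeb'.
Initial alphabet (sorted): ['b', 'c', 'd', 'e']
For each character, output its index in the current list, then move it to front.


MTF encoding:
'd': index 2 in ['b', 'c', 'd', 'e'] -> ['d', 'b', 'c', 'e']
'b': index 1 in ['d', 'b', 'c', 'e'] -> ['b', 'd', 'c', 'e']
'd': index 1 in ['b', 'd', 'c', 'e'] -> ['d', 'b', 'c', 'e']
'b': index 1 in ['d', 'b', 'c', 'e'] -> ['b', 'd', 'c', 'e']
'c': index 2 in ['b', 'd', 'c', 'e'] -> ['c', 'b', 'd', 'e']
'b': index 1 in ['c', 'b', 'd', 'e'] -> ['b', 'c', 'd', 'e']
'c': index 1 in ['b', 'c', 'd', 'e'] -> ['c', 'b', 'd', 'e']
'c': index 0 in ['c', 'b', 'd', 'e'] -> ['c', 'b', 'd', 'e']
'd': index 2 in ['c', 'b', 'd', 'e'] -> ['d', 'c', 'b', 'e']
'e': index 3 in ['d', 'c', 'b', 'e'] -> ['e', 'd', 'c', 'b']
'e': index 0 in ['e', 'd', 'c', 'b'] -> ['e', 'd', 'c', 'b']
'b': index 3 in ['e', 'd', 'c', 'b'] -> ['b', 'e', 'd', 'c']


Output: [2, 1, 1, 1, 2, 1, 1, 0, 2, 3, 0, 3]


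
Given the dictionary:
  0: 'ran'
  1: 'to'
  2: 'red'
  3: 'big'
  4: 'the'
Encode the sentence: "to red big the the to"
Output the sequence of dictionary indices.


Look up each word in the dictionary:
  'to' -> 1
  'red' -> 2
  'big' -> 3
  'the' -> 4
  'the' -> 4
  'to' -> 1

Encoded: [1, 2, 3, 4, 4, 1]


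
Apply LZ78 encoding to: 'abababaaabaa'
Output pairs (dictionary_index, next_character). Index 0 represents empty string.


LZ78 encoding steps:
Dictionary: {0: ''}
Step 1: w='' (idx 0), next='a' -> output (0, 'a'), add 'a' as idx 1
Step 2: w='' (idx 0), next='b' -> output (0, 'b'), add 'b' as idx 2
Step 3: w='a' (idx 1), next='b' -> output (1, 'b'), add 'ab' as idx 3
Step 4: w='ab' (idx 3), next='a' -> output (3, 'a'), add 'aba' as idx 4
Step 5: w='a' (idx 1), next='a' -> output (1, 'a'), add 'aa' as idx 5
Step 6: w='b' (idx 2), next='a' -> output (2, 'a'), add 'ba' as idx 6
Step 7: w='a' (idx 1), end of input -> output (1, '')


Encoded: [(0, 'a'), (0, 'b'), (1, 'b'), (3, 'a'), (1, 'a'), (2, 'a'), (1, '')]


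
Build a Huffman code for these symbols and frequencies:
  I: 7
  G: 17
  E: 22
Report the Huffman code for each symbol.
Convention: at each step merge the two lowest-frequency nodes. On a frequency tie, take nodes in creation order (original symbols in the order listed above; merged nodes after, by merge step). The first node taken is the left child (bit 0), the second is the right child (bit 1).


Huffman tree construction:
Step 1: Merge I(7) + G(17) = 24
Step 2: Merge E(22) + (I+G)(24) = 46
Read each symbol's code off the tree from the root (left child = 0, right child = 1).

Codes:
  I: 10 (length 2)
  G: 11 (length 2)
  E: 0 (length 1)
Average code length: 70/46 = 1.5217 bits/symbol


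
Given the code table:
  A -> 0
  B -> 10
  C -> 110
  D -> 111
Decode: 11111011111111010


Decoding:
111 -> D
110 -> C
111 -> D
111 -> D
110 -> C
10 -> B


Result: DCDDCB


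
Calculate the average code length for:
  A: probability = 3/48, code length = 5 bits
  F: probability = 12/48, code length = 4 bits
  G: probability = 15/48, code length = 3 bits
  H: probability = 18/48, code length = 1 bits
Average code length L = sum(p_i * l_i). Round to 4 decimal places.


Weighted contributions p_i * l_i:
  A: (3/48) * 5 = 15/48
  F: (12/48) * 4 = 48/48
  G: (15/48) * 3 = 45/48
  H: (18/48) * 1 = 18/48
Sum = (15 + 48 + 45 + 18)/48 = 126/48

L = 126/48 = 2.6250 bits/symbol


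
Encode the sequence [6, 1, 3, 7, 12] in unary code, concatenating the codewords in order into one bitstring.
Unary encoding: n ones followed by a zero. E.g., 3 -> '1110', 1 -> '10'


Encode each number as n ones followed by a terminating 0:
  6 -> 1111110 (7 bits)
  1 -> 10 (2 bits)
  3 -> 1110 (4 bits)
  7 -> 11111110 (8 bits)
  12 -> 1111111111110 (13 bits)
Total length = 7 + 2 + 4 + 8 + 13 = 34 bits.

Unary([6, 1, 3, 7, 12]) = 1111110101110111111101111111111110 (34 bits)


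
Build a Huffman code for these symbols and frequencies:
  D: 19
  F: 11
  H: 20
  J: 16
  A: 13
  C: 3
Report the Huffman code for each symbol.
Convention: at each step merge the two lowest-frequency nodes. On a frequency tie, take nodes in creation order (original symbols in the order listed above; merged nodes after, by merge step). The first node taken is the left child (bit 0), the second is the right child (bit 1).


Huffman tree construction:
Step 1: Merge C(3) + F(11) = 14
Step 2: Merge A(13) + (C+F)(14) = 27
Step 3: Merge J(16) + D(19) = 35
Step 4: Merge H(20) + (A+(C+F))(27) = 47
Step 5: Merge (J+D)(35) + (H+(A+(C+F)))(47) = 82
Read each symbol's code off the tree from the root (left child = 0, right child = 1).

Codes:
  D: 01 (length 2)
  F: 1111 (length 4)
  H: 10 (length 2)
  J: 00 (length 2)
  A: 110 (length 3)
  C: 1110 (length 4)
Average code length: 205/82 = 2.5000 bits/symbol


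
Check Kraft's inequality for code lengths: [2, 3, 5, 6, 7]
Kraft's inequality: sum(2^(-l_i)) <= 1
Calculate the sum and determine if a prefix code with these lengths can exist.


Sum = 2^(-2) + 2^(-3) + 2^(-5) + 2^(-6) + 2^(-7)
    = 0.25 + 0.125 + 0.03125 + 0.015625 + 0.0078125
    = 55/128 = 0.4296875
Since 0.4296875 <= 1, Kraft's inequality IS satisfied.
A prefix code with these lengths CAN exist.

Kraft sum = 0.4296875. Satisfied.


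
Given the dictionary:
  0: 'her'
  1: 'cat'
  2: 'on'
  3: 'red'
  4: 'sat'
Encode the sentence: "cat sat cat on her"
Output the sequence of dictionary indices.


Look up each word in the dictionary:
  'cat' -> 1
  'sat' -> 4
  'cat' -> 1
  'on' -> 2
  'her' -> 0

Encoded: [1, 4, 1, 2, 0]


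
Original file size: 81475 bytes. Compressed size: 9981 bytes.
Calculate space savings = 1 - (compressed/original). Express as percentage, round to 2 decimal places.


ratio = compressed/original = 9981/81475 = 0.122504
savings = 1 - ratio = 1 - 0.122504 = 0.877496
as a percentage: 0.877496 * 100 = 87.75%

Space savings = 1 - 9981/81475 = 87.75%


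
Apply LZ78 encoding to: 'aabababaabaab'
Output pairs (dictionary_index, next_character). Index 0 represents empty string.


LZ78 encoding steps:
Dictionary: {0: ''}
Step 1: w='' (idx 0), next='a' -> output (0, 'a'), add 'a' as idx 1
Step 2: w='a' (idx 1), next='b' -> output (1, 'b'), add 'ab' as idx 2
Step 3: w='ab' (idx 2), next='a' -> output (2, 'a'), add 'aba' as idx 3
Step 4: w='' (idx 0), next='b' -> output (0, 'b'), add 'b' as idx 4
Step 5: w='a' (idx 1), next='a' -> output (1, 'a'), add 'aa' as idx 5
Step 6: w='b' (idx 4), next='a' -> output (4, 'a'), add 'ba' as idx 6
Step 7: w='ab' (idx 2), end of input -> output (2, '')


Encoded: [(0, 'a'), (1, 'b'), (2, 'a'), (0, 'b'), (1, 'a'), (4, 'a'), (2, '')]


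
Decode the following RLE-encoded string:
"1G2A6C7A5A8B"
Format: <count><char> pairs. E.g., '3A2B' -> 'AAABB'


Expanding each <count><char> pair:
  1G -> 'G'
  2A -> 'AA'
  6C -> 'CCCCCC'
  7A -> 'AAAAAAA'
  5A -> 'AAAAA'
  8B -> 'BBBBBBBB'

Decoded = GAACCCCCCAAAAAAAAAAAABBBBBBBB


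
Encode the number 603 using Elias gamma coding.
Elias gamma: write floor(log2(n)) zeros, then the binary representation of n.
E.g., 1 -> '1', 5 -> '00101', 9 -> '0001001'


num_bits = floor(log2(603)) + 1 = 10
leading_zeros = num_bits - 1 = 9
binary(603) = 1001011011

Elias gamma(603) = '000000000' + '1001011011' = 0000000001001011011 (19 bits)


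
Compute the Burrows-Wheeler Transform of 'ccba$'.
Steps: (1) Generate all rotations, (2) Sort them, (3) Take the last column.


Rotations (sorted):
  0: $ccba -> last char: a
  1: a$ccb -> last char: b
  2: ba$cc -> last char: c
  3: cba$c -> last char: c
  4: ccba$ -> last char: $


BWT = abcc$


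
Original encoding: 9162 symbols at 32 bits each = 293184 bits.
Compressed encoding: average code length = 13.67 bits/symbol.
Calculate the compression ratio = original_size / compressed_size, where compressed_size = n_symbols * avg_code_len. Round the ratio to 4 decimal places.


original_size = n_symbols * orig_bits = 9162 * 32 = 293184 bits
compressed_size = n_symbols * avg_code_len = 9162 * 13.67 = 125244.54 bits
ratio = original_size / compressed_size = 293184 / 125244.54 = 2.3409

Compression ratio = 2.3409


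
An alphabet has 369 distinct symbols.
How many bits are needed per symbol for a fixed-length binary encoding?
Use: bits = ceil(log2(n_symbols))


log2(369) = 8.5275
Bracket: 2^8 = 256 < 369 <= 2^9 = 512
So ceil(log2(369)) = 9

bits = ceil(log2(369)) = ceil(8.5275) = 9 bits


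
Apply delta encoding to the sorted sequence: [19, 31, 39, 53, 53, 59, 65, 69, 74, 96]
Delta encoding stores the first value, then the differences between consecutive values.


First value: 19
Deltas:
  31 - 19 = 12
  39 - 31 = 8
  53 - 39 = 14
  53 - 53 = 0
  59 - 53 = 6
  65 - 59 = 6
  69 - 65 = 4
  74 - 69 = 5
  96 - 74 = 22


Delta encoded: [19, 12, 8, 14, 0, 6, 6, 4, 5, 22]


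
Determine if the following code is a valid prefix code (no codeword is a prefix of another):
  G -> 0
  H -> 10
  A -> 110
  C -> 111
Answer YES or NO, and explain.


Checking each pair (does one codeword prefix another?):
  G='0' vs H='10': no prefix
  G='0' vs A='110': no prefix
  G='0' vs C='111': no prefix
  H='10' vs G='0': no prefix
  H='10' vs A='110': no prefix
  H='10' vs C='111': no prefix
  A='110' vs G='0': no prefix
  A='110' vs H='10': no prefix
  A='110' vs C='111': no prefix
  C='111' vs G='0': no prefix
  C='111' vs H='10': no prefix
  C='111' vs A='110': no prefix
No violation found over all pairs.

YES -- this is a valid prefix code. No codeword is a prefix of any other codeword.


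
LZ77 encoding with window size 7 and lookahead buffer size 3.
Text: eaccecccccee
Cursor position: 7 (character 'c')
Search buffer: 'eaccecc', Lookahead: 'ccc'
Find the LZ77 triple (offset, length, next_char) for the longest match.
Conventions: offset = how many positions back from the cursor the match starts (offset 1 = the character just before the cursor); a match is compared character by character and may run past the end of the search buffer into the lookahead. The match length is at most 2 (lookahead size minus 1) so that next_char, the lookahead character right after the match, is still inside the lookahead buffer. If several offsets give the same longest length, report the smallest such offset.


Try each offset into the search buffer:
  offset=1 (pos 6, char 'c'): match length 2
  offset=2 (pos 5, char 'c'): match length 2
  offset=3 (pos 4, char 'e'): match length 0
  offset=4 (pos 3, char 'c'): match length 1
  offset=5 (pos 2, char 'c'): match length 2
  offset=6 (pos 1, char 'a'): match length 0
  offset=7 (pos 0, char 'e'): match length 0
Longest match has length 2, found at offsets 1, 2, 5; take the smallest, offset 1.
next_char = character at position 7 + 2 = 9 -> 'c'

Best match: offset=1, length=2 (matching 'cc' starting at position 6)
LZ77 triple: (1, 2, 'c')


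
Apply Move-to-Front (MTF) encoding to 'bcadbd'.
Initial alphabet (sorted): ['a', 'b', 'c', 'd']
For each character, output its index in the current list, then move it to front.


MTF encoding:
'b': index 1 in ['a', 'b', 'c', 'd'] -> ['b', 'a', 'c', 'd']
'c': index 2 in ['b', 'a', 'c', 'd'] -> ['c', 'b', 'a', 'd']
'a': index 2 in ['c', 'b', 'a', 'd'] -> ['a', 'c', 'b', 'd']
'd': index 3 in ['a', 'c', 'b', 'd'] -> ['d', 'a', 'c', 'b']
'b': index 3 in ['d', 'a', 'c', 'b'] -> ['b', 'd', 'a', 'c']
'd': index 1 in ['b', 'd', 'a', 'c'] -> ['d', 'b', 'a', 'c']


Output: [1, 2, 2, 3, 3, 1]


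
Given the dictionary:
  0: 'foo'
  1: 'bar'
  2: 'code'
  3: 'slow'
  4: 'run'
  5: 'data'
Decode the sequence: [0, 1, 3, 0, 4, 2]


Look up each index in the dictionary:
  0 -> 'foo'
  1 -> 'bar'
  3 -> 'slow'
  0 -> 'foo'
  4 -> 'run'
  2 -> 'code'

Decoded: "foo bar slow foo run code"


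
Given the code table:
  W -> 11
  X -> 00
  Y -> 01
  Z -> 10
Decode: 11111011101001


Decoding:
11 -> W
11 -> W
10 -> Z
11 -> W
10 -> Z
10 -> Z
01 -> Y


Result: WWZWZZY


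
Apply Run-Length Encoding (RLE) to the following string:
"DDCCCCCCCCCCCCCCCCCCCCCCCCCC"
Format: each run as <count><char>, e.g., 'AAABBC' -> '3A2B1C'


Scanning runs left to right:
  i=0: run of 'D' x 2 -> '2D'
  i=2: run of 'C' x 26 -> '26C'

RLE = 2D26C


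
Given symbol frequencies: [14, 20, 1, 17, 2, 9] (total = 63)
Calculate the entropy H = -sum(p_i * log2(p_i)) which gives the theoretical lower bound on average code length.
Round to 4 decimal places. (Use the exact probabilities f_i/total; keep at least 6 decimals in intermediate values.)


Per-symbol terms -p_i * log2(p_i) with p_i = f_i/63:
  p = 14/63 = 0.222222: log2(p) = -2.169925, -p*log2(p) = 0.482206
  p = 20/63 = 0.317460: log2(p) = -1.655352, -p*log2(p) = 0.525509
  p = 1/63 = 0.015873: log2(p) = -5.977280, -p*log2(p) = 0.094877
  p = 17/63 = 0.269841: log2(p) = -1.889817, -p*log2(p) = 0.509951
  p = 2/63 = 0.031746: log2(p) = -4.977280, -p*log2(p) = 0.158009
  p = 9/63 = 0.142857: log2(p) = -2.807355, -p*log2(p) = 0.401051
H = 0.482206 + 0.525509 + 0.094877 + 0.509951 + 0.158009 + 0.401051 = 2.171603

H = 2.1716 bits/symbol


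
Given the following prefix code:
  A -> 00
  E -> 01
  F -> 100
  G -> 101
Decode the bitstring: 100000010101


Decoding step by step:
Bits 100 -> F
Bits 00 -> A
Bits 00 -> A
Bits 101 -> G
Bits 01 -> E


Decoded message: FAAGE


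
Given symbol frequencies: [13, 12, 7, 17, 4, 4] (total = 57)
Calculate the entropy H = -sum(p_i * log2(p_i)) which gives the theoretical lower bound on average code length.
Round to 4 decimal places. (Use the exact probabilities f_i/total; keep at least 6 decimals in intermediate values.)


Per-symbol terms -p_i * log2(p_i) with p_i = f_i/57:
  p = 13/57 = 0.228070: log2(p) = -2.132450, -p*log2(p) = 0.486348
  p = 12/57 = 0.210526: log2(p) = -2.247928, -p*log2(p) = 0.473248
  p = 7/57 = 0.122807: log2(p) = -3.025535, -p*log2(p) = 0.371557
  p = 17/57 = 0.298246: log2(p) = -1.745427, -p*log2(p) = 0.520566
  p = 4/57 = 0.070175: log2(p) = -3.832890, -p*log2(p) = 0.268975
  p = 4/57 = 0.070175: log2(p) = -3.832890, -p*log2(p) = 0.268975
H = 0.486348 + 0.473248 + 0.371557 + 0.520566 + 0.268975 + 0.268975 = 2.389669

H = 2.3897 bits/symbol


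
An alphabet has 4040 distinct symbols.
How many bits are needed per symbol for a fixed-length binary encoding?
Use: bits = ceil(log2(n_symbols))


log2(4040) = 11.9801
Bracket: 2^11 = 2048 < 4040 <= 2^12 = 4096
So ceil(log2(4040)) = 12

bits = ceil(log2(4040)) = ceil(11.9801) = 12 bits


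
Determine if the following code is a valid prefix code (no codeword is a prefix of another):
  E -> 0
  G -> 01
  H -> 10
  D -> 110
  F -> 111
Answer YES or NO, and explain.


Checking each pair (does one codeword prefix another?):
  E='0' vs G='01': prefix -- VIOLATION

NO -- this is NOT a valid prefix code. E (0) is a prefix of G (01).


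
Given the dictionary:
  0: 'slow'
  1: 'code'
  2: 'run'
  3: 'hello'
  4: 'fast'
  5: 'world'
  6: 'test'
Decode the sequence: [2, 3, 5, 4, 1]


Look up each index in the dictionary:
  2 -> 'run'
  3 -> 'hello'
  5 -> 'world'
  4 -> 'fast'
  1 -> 'code'

Decoded: "run hello world fast code"


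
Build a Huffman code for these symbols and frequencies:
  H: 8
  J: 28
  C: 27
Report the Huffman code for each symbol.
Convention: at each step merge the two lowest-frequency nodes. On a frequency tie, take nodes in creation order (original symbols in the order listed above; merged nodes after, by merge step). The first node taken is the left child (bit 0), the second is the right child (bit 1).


Huffman tree construction:
Step 1: Merge H(8) + C(27) = 35
Step 2: Merge J(28) + (H+C)(35) = 63
Read each symbol's code off the tree from the root (left child = 0, right child = 1).

Codes:
  H: 10 (length 2)
  J: 0 (length 1)
  C: 11 (length 2)
Average code length: 98/63 = 1.5556 bits/symbol


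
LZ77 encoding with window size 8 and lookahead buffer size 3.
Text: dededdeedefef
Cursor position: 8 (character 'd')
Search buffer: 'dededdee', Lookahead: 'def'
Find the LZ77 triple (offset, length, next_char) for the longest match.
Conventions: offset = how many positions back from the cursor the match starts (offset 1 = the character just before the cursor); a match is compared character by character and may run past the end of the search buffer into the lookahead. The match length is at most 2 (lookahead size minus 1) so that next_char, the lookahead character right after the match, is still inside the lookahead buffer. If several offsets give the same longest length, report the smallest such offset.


Try each offset into the search buffer:
  offset=1 (pos 7, char 'e'): match length 0
  offset=2 (pos 6, char 'e'): match length 0
  offset=3 (pos 5, char 'd'): match length 2
  offset=4 (pos 4, char 'd'): match length 1
  offset=5 (pos 3, char 'e'): match length 0
  offset=6 (pos 2, char 'd'): match length 2
  offset=7 (pos 1, char 'e'): match length 0
  offset=8 (pos 0, char 'd'): match length 2
Longest match has length 2, found at offsets 3, 6, 8; take the smallest, offset 3.
next_char = character at position 8 + 2 = 10 -> 'f'

Best match: offset=3, length=2 (matching 'de' starting at position 5)
LZ77 triple: (3, 2, 'f')


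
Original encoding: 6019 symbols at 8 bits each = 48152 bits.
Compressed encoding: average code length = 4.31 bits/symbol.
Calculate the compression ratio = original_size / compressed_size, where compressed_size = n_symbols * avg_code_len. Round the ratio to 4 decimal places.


original_size = n_symbols * orig_bits = 6019 * 8 = 48152 bits
compressed_size = n_symbols * avg_code_len = 6019 * 4.31 = 25941.89 bits
ratio = original_size / compressed_size = 48152 / 25941.89 = 1.8561

Compression ratio = 1.8561


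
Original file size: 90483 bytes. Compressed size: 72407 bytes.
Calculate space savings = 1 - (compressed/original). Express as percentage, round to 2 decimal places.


ratio = compressed/original = 72407/90483 = 0.800228
savings = 1 - ratio = 1 - 0.800228 = 0.199772
as a percentage: 0.199772 * 100 = 19.98%

Space savings = 1 - 72407/90483 = 19.98%


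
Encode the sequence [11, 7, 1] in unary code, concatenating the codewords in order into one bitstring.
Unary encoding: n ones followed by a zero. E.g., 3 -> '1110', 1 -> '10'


Encode each number as n ones followed by a terminating 0:
  11 -> 111111111110 (12 bits)
  7 -> 11111110 (8 bits)
  1 -> 10 (2 bits)
Total length = 12 + 8 + 2 = 22 bits.

Unary([11, 7, 1]) = 1111111111101111111010 (22 bits)


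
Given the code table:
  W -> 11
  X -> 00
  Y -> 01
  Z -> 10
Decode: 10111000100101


Decoding:
10 -> Z
11 -> W
10 -> Z
00 -> X
10 -> Z
01 -> Y
01 -> Y


Result: ZWZXZYY


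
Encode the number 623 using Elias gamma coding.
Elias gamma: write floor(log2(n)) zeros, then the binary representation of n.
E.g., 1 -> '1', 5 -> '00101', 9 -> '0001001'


num_bits = floor(log2(623)) + 1 = 10
leading_zeros = num_bits - 1 = 9
binary(623) = 1001101111

Elias gamma(623) = '000000000' + '1001101111' = 0000000001001101111 (19 bits)


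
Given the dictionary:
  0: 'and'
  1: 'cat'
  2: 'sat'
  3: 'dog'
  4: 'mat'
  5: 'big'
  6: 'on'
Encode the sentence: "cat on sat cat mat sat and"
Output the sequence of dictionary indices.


Look up each word in the dictionary:
  'cat' -> 1
  'on' -> 6
  'sat' -> 2
  'cat' -> 1
  'mat' -> 4
  'sat' -> 2
  'and' -> 0

Encoded: [1, 6, 2, 1, 4, 2, 0]


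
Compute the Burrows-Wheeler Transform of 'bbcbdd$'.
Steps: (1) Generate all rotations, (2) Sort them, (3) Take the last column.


Rotations (sorted):
  0: $bbcbdd -> last char: d
  1: bbcbdd$ -> last char: $
  2: bcbdd$b -> last char: b
  3: bdd$bbc -> last char: c
  4: cbdd$bb -> last char: b
  5: d$bbcbd -> last char: d
  6: dd$bbcb -> last char: b


BWT = d$bcbdb


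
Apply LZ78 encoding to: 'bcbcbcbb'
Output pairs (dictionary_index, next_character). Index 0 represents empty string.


LZ78 encoding steps:
Dictionary: {0: ''}
Step 1: w='' (idx 0), next='b' -> output (0, 'b'), add 'b' as idx 1
Step 2: w='' (idx 0), next='c' -> output (0, 'c'), add 'c' as idx 2
Step 3: w='b' (idx 1), next='c' -> output (1, 'c'), add 'bc' as idx 3
Step 4: w='bc' (idx 3), next='b' -> output (3, 'b'), add 'bcb' as idx 4
Step 5: w='b' (idx 1), end of input -> output (1, '')


Encoded: [(0, 'b'), (0, 'c'), (1, 'c'), (3, 'b'), (1, '')]


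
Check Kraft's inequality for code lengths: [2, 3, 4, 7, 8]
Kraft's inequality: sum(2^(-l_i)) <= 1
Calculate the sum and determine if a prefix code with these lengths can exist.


Sum = 2^(-2) + 2^(-3) + 2^(-4) + 2^(-7) + 2^(-8)
    = 0.25 + 0.125 + 0.0625 + 0.0078125 + 0.00390625
    = 115/256 = 0.44921875
Since 0.44921875 <= 1, Kraft's inequality IS satisfied.
A prefix code with these lengths CAN exist.

Kraft sum = 0.44921875. Satisfied.


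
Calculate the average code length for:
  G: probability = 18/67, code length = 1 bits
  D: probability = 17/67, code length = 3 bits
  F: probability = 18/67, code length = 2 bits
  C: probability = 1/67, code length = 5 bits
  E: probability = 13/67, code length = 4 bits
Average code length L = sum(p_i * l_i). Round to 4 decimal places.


Weighted contributions p_i * l_i:
  G: (18/67) * 1 = 18/67
  D: (17/67) * 3 = 51/67
  F: (18/67) * 2 = 36/67
  C: (1/67) * 5 = 5/67
  E: (13/67) * 4 = 52/67
Sum = (18 + 51 + 36 + 5 + 52)/67 = 162/67

L = 162/67 = 2.4179 bits/symbol


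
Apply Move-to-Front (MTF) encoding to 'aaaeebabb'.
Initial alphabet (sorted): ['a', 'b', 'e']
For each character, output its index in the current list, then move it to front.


MTF encoding:
'a': index 0 in ['a', 'b', 'e'] -> ['a', 'b', 'e']
'a': index 0 in ['a', 'b', 'e'] -> ['a', 'b', 'e']
'a': index 0 in ['a', 'b', 'e'] -> ['a', 'b', 'e']
'e': index 2 in ['a', 'b', 'e'] -> ['e', 'a', 'b']
'e': index 0 in ['e', 'a', 'b'] -> ['e', 'a', 'b']
'b': index 2 in ['e', 'a', 'b'] -> ['b', 'e', 'a']
'a': index 2 in ['b', 'e', 'a'] -> ['a', 'b', 'e']
'b': index 1 in ['a', 'b', 'e'] -> ['b', 'a', 'e']
'b': index 0 in ['b', 'a', 'e'] -> ['b', 'a', 'e']


Output: [0, 0, 0, 2, 0, 2, 2, 1, 0]


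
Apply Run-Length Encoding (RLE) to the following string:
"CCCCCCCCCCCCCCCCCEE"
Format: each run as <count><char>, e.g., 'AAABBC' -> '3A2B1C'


Scanning runs left to right:
  i=0: run of 'C' x 17 -> '17C'
  i=17: run of 'E' x 2 -> '2E'

RLE = 17C2E


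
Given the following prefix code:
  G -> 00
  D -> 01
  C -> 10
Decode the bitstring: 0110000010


Decoding step by step:
Bits 01 -> D
Bits 10 -> C
Bits 00 -> G
Bits 00 -> G
Bits 10 -> C


Decoded message: DCGGC


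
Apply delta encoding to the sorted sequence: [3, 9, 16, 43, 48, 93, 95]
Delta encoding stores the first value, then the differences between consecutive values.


First value: 3
Deltas:
  9 - 3 = 6
  16 - 9 = 7
  43 - 16 = 27
  48 - 43 = 5
  93 - 48 = 45
  95 - 93 = 2


Delta encoded: [3, 6, 7, 27, 5, 45, 2]


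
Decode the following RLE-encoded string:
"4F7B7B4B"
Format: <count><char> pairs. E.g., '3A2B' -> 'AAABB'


Expanding each <count><char> pair:
  4F -> 'FFFF'
  7B -> 'BBBBBBB'
  7B -> 'BBBBBBB'
  4B -> 'BBBB'

Decoded = FFFFBBBBBBBBBBBBBBBBBB


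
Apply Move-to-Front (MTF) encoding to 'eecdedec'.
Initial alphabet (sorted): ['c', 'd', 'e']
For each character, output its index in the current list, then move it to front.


MTF encoding:
'e': index 2 in ['c', 'd', 'e'] -> ['e', 'c', 'd']
'e': index 0 in ['e', 'c', 'd'] -> ['e', 'c', 'd']
'c': index 1 in ['e', 'c', 'd'] -> ['c', 'e', 'd']
'd': index 2 in ['c', 'e', 'd'] -> ['d', 'c', 'e']
'e': index 2 in ['d', 'c', 'e'] -> ['e', 'd', 'c']
'd': index 1 in ['e', 'd', 'c'] -> ['d', 'e', 'c']
'e': index 1 in ['d', 'e', 'c'] -> ['e', 'd', 'c']
'c': index 2 in ['e', 'd', 'c'] -> ['c', 'e', 'd']


Output: [2, 0, 1, 2, 2, 1, 1, 2]


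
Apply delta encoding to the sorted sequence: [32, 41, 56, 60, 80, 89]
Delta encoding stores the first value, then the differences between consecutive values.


First value: 32
Deltas:
  41 - 32 = 9
  56 - 41 = 15
  60 - 56 = 4
  80 - 60 = 20
  89 - 80 = 9


Delta encoded: [32, 9, 15, 4, 20, 9]


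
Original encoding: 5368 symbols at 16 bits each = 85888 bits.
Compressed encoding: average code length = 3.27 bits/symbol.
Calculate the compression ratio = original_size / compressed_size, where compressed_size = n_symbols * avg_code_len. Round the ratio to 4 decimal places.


original_size = n_symbols * orig_bits = 5368 * 16 = 85888 bits
compressed_size = n_symbols * avg_code_len = 5368 * 3.27 = 17553.36 bits
ratio = original_size / compressed_size = 85888 / 17553.36 = 4.893

Compression ratio = 4.893


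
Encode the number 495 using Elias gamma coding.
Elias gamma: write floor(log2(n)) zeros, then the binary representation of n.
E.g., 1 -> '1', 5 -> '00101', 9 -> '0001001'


num_bits = floor(log2(495)) + 1 = 9
leading_zeros = num_bits - 1 = 8
binary(495) = 111101111

Elias gamma(495) = '00000000' + '111101111' = 00000000111101111 (17 bits)


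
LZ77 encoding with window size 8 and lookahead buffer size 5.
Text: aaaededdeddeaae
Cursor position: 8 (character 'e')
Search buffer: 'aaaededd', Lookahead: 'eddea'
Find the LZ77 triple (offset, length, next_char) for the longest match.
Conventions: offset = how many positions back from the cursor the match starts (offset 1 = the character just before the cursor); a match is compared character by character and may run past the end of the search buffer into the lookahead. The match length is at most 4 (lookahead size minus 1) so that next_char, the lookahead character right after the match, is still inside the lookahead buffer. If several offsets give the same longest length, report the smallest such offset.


Try each offset into the search buffer:
  offset=1 (pos 7, char 'd'): match length 0
  offset=2 (pos 6, char 'd'): match length 0
  offset=3 (pos 5, char 'e'): match length 4
  offset=4 (pos 4, char 'd'): match length 0
  offset=5 (pos 3, char 'e'): match length 2
  offset=6 (pos 2, char 'a'): match length 0
  offset=7 (pos 1, char 'a'): match length 0
  offset=8 (pos 0, char 'a'): match length 0
Longest match has length 4 at offset 3.
next_char = character at position 8 + 4 = 12 -> 'a'

Best match: offset=3, length=4 (matching 'edde' starting at position 5)
LZ77 triple: (3, 4, 'a')


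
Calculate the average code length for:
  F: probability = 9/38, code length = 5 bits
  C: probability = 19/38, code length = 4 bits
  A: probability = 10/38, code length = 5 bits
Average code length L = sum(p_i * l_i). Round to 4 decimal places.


Weighted contributions p_i * l_i:
  F: (9/38) * 5 = 45/38
  C: (19/38) * 4 = 76/38
  A: (10/38) * 5 = 50/38
Sum = (45 + 76 + 50)/38 = 171/38

L = 171/38 = 4.5000 bits/symbol


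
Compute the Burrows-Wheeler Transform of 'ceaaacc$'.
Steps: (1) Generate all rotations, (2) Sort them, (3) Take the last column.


Rotations (sorted):
  0: $ceaaacc -> last char: c
  1: aaacc$ce -> last char: e
  2: aacc$cea -> last char: a
  3: acc$ceaa -> last char: a
  4: c$ceaaac -> last char: c
  5: cc$ceaaa -> last char: a
  6: ceaaacc$ -> last char: $
  7: eaaacc$c -> last char: c


BWT = ceaaca$c


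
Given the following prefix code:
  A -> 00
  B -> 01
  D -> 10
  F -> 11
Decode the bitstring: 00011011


Decoding step by step:
Bits 00 -> A
Bits 01 -> B
Bits 10 -> D
Bits 11 -> F


Decoded message: ABDF


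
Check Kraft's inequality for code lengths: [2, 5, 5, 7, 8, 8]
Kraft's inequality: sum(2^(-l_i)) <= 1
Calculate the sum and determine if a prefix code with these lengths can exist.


Sum = 2^(-2) + 2^(-5) + 2^(-5) + 2^(-7) + 2^(-8) + 2^(-8)
    = 0.25 + 0.03125 + 0.03125 + 0.0078125 + 0.00390625 + 0.00390625
    = 84/256 = 0.328125
Since 0.328125 <= 1, Kraft's inequality IS satisfied.
A prefix code with these lengths CAN exist.

Kraft sum = 0.328125. Satisfied.
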